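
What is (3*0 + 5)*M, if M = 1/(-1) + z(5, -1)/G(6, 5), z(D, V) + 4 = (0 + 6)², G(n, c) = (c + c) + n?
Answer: 5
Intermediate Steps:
G(n, c) = n + 2*c (G(n, c) = 2*c + n = n + 2*c)
z(D, V) = 32 (z(D, V) = -4 + (0 + 6)² = -4 + 6² = -4 + 36 = 32)
M = 1 (M = 1/(-1) + 32/(6 + 2*5) = 1*(-1) + 32/(6 + 10) = -1 + 32/16 = -1 + 32*(1/16) = -1 + 2 = 1)
(3*0 + 5)*M = (3*0 + 5)*1 = (0 + 5)*1 = 5*1 = 5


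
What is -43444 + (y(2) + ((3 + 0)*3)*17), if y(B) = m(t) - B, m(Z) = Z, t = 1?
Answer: -43292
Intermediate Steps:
y(B) = 1 - B
-43444 + (y(2) + ((3 + 0)*3)*17) = -43444 + ((1 - 1*2) + ((3 + 0)*3)*17) = -43444 + ((1 - 2) + (3*3)*17) = -43444 + (-1 + 9*17) = -43444 + (-1 + 153) = -43444 + 152 = -43292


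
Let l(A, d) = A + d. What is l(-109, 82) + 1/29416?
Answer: -794231/29416 ≈ -27.000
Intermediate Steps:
l(-109, 82) + 1/29416 = (-109 + 82) + 1/29416 = -27 + 1/29416 = -794231/29416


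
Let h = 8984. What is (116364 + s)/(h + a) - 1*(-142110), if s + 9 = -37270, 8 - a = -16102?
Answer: 3566187425/25094 ≈ 1.4211e+5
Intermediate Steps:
a = 16110 (a = 8 - 1*(-16102) = 8 + 16102 = 16110)
s = -37279 (s = -9 - 37270 = -37279)
(116364 + s)/(h + a) - 1*(-142110) = (116364 - 37279)/(8984 + 16110) - 1*(-142110) = 79085/25094 + 142110 = 3566187425/25094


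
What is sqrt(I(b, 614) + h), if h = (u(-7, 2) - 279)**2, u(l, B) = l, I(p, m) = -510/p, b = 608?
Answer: sqrt(472448851)/76 ≈ 286.00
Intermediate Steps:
h = 81796 (h = (-7 - 279)**2 = (-286)**2 = 81796)
sqrt(I(b, 614) + h) = sqrt(-510/608 + 81796) = sqrt(-510*1/608 + 81796) = sqrt(-255/304 + 81796) = sqrt(24865729/304) = sqrt(472448851)/76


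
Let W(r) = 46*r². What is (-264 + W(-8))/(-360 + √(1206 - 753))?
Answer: -321600/43049 - 2680*√453/129147 ≈ -7.9122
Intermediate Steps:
(-264 + W(-8))/(-360 + √(1206 - 753)) = (-264 + 46*(-8)²)/(-360 + √(1206 - 753)) = (-264 + 46*64)/(-360 + √453) = (-264 + 2944)/(-360 + √453) = 2680/(-360 + √453)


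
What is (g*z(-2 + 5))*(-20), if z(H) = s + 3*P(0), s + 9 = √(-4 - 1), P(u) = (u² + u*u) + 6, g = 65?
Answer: -11700 - 1300*I*√5 ≈ -11700.0 - 2906.9*I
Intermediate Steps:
P(u) = 6 + 2*u² (P(u) = (u² + u²) + 6 = 2*u² + 6 = 6 + 2*u²)
s = -9 + I*√5 (s = -9 + √(-4 - 1) = -9 + √(-5) = -9 + I*√5 ≈ -9.0 + 2.2361*I)
z(H) = 9 + I*√5 (z(H) = (-9 + I*√5) + 3*(6 + 2*0²) = (-9 + I*√5) + 3*(6 + 2*0) = (-9 + I*√5) + 3*(6 + 0) = (-9 + I*√5) + 3*6 = (-9 + I*√5) + 18 = 9 + I*√5)
(g*z(-2 + 5))*(-20) = (65*(9 + I*√5))*(-20) = (585 + 65*I*√5)*(-20) = -11700 - 1300*I*√5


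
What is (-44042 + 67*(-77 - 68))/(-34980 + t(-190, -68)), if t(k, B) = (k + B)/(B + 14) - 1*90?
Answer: 483813/315587 ≈ 1.5331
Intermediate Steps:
t(k, B) = -90 + (B + k)/(14 + B) (t(k, B) = (B + k)/(14 + B) - 90 = -90 + (B + k)/(14 + B))
(-44042 + 67*(-77 - 68))/(-34980 + t(-190, -68)) = (-44042 + 67*(-77 - 68))/(-34980 + (-1260 - 190 - 89*(-68))/(14 - 68)) = (-44042 + 67*(-145))/(-34980 + (-1260 - 190 + 6052)/(-54)) = (-44042 - 9715)/(-34980 - 1/54*4602) = -53757/(-34980 - 767/9) = -53757/(-315587/9) = -53757*(-9/315587) = 483813/315587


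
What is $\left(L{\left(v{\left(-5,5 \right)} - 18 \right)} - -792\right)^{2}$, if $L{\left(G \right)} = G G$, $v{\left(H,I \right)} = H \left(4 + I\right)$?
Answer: $22667121$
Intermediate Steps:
$L{\left(G \right)} = G^{2}$
$\left(L{\left(v{\left(-5,5 \right)} - 18 \right)} - -792\right)^{2} = \left(\left(- 5 \left(4 + 5\right) - 18\right)^{2} - -792\right)^{2} = \left(\left(\left(-5\right) 9 - 18\right)^{2} + 792\right)^{2} = \left(\left(-45 - 18\right)^{2} + 792\right)^{2} = \left(\left(-63\right)^{2} + 792\right)^{2} = \left(3969 + 792\right)^{2} = 4761^{2} = 22667121$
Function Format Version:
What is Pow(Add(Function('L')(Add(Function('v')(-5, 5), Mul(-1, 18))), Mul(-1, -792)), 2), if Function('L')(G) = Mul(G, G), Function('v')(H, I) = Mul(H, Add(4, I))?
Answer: 22667121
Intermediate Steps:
Function('L')(G) = Pow(G, 2)
Pow(Add(Function('L')(Add(Function('v')(-5, 5), Mul(-1, 18))), Mul(-1, -792)), 2) = Pow(Add(Pow(Add(Mul(-5, Add(4, 5)), Mul(-1, 18)), 2), Mul(-1, -792)), 2) = Pow(Add(Pow(Add(Mul(-5, 9), -18), 2), 792), 2) = Pow(Add(Pow(Add(-45, -18), 2), 792), 2) = Pow(Add(Pow(-63, 2), 792), 2) = Pow(Add(3969, 792), 2) = Pow(4761, 2) = 22667121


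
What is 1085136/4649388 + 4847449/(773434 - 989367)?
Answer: -1858612878277/83663024917 ≈ -22.215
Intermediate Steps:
1085136/4649388 + 4847449/(773434 - 989367) = 1085136*(1/4649388) + 4847449/(-215933) = 90428/387449 + 4847449*(-1/215933) = 90428/387449 - 4847449/215933 = -1858612878277/83663024917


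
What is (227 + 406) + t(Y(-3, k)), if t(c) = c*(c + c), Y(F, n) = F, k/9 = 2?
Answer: 651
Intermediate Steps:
k = 18 (k = 9*2 = 18)
t(c) = 2*c² (t(c) = c*(2*c) = 2*c²)
(227 + 406) + t(Y(-3, k)) = (227 + 406) + 2*(-3)² = 633 + 2*9 = 633 + 18 = 651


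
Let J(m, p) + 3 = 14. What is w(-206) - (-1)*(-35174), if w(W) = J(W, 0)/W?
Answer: -7245855/206 ≈ -35174.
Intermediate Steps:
J(m, p) = 11 (J(m, p) = -3 + 14 = 11)
w(W) = 11/W
w(-206) - (-1)*(-35174) = 11/(-206) - (-1)*(-35174) = 11*(-1/206) - 1*35174 = -11/206 - 35174 = -7245855/206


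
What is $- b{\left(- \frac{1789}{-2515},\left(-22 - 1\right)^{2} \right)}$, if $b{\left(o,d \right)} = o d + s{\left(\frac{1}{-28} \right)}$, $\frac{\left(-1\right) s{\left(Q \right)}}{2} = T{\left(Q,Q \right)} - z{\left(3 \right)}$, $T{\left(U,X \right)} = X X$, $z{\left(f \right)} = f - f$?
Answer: $- \frac{370978837}{985880} \approx -376.29$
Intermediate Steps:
$z{\left(f \right)} = 0$
$T{\left(U,X \right)} = X^{2}$
$s{\left(Q \right)} = - 2 Q^{2}$ ($s{\left(Q \right)} = - 2 \left(Q^{2} - 0\right) = - 2 \left(Q^{2} + 0\right) = - 2 Q^{2}$)
$b{\left(o,d \right)} = - \frac{1}{392} + d o$ ($b{\left(o,d \right)} = o d - 2 \left(\frac{1}{-28}\right)^{2} = d o - 2 \left(- \frac{1}{28}\right)^{2} = d o - \frac{1}{392} = - \frac{1}{392} + d o$)
$- b{\left(- \frac{1789}{-2515},\left(-22 - 1\right)^{2} \right)} = - (- \frac{1}{392} + \left(-22 - 1\right)^{2} \left(- \frac{1789}{-2515}\right)) = - (- \frac{1}{392} + \left(-23\right)^{2} \left(\left(-1789\right) \left(- \frac{1}{2515}\right)\right)) = - (- \frac{1}{392} + 529 \cdot \frac{1789}{2515}) = - (- \frac{1}{392} + \frac{946381}{2515}) = \left(-1\right) \frac{370978837}{985880} = - \frac{370978837}{985880}$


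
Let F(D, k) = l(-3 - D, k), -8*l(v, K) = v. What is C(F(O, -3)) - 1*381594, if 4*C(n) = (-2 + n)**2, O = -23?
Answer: -6105423/16 ≈ -3.8159e+5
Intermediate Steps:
l(v, K) = -v/8
F(D, k) = 3/8 + D/8 (F(D, k) = -(-3 - D)/8 = 3/8 + D/8)
C(n) = (-2 + n)**2/4
C(F(O, -3)) - 1*381594 = (-2 + (3/8 + (1/8)*(-23)))**2/4 - 1*381594 = (-2 + (3/8 - 23/8))**2/4 - 381594 = (-2 - 5/2)**2/4 - 381594 = (-9/2)**2/4 - 381594 = (1/4)*(81/4) - 381594 = 81/16 - 381594 = -6105423/16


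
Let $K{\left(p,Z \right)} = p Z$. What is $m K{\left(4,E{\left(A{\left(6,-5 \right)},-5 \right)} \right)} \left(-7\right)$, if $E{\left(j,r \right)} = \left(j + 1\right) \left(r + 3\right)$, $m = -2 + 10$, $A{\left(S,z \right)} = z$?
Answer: $-1792$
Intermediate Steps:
$m = 8$
$E{\left(j,r \right)} = \left(1 + j\right) \left(3 + r\right)$
$K{\left(p,Z \right)} = Z p$
$m K{\left(4,E{\left(A{\left(6,-5 \right)},-5 \right)} \right)} \left(-7\right) = 8 \left(3 - 5 + 3 \left(-5\right) - -25\right) 4 \left(-7\right) = 8 \left(3 - 5 - 15 + 25\right) 4 \left(-7\right) = 8 \cdot 8 \cdot 4 \left(-7\right) = 8 \cdot 32 \left(-7\right) = 256 \left(-7\right) = -1792$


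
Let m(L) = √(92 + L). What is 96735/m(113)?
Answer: 19347*√205/41 ≈ 6756.3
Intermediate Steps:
96735/m(113) = 96735/(√(92 + 113)) = 96735/(√205) = 96735*(√205/205) = 19347*√205/41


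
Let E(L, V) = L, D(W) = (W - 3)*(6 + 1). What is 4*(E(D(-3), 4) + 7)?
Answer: -140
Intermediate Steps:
D(W) = -21 + 7*W (D(W) = (-3 + W)*7 = -21 + 7*W)
4*(E(D(-3), 4) + 7) = 4*((-21 + 7*(-3)) + 7) = 4*((-21 - 21) + 7) = 4*(-42 + 7) = 4*(-35) = -140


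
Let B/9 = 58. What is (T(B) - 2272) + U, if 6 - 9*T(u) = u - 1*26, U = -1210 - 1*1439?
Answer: -44779/9 ≈ -4975.4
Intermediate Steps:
B = 522 (B = 9*58 = 522)
U = -2649 (U = -1210 - 1439 = -2649)
T(u) = 32/9 - u/9 (T(u) = ⅔ - (u - 1*26)/9 = ⅔ - (u - 26)/9 = ⅔ - (-26 + u)/9 = ⅔ + (26/9 - u/9) = 32/9 - u/9)
(T(B) - 2272) + U = ((32/9 - ⅑*522) - 2272) - 2649 = ((32/9 - 58) - 2272) - 2649 = (-490/9 - 2272) - 2649 = -20938/9 - 2649 = -44779/9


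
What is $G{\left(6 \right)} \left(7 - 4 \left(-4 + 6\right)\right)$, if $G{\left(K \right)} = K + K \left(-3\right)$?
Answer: $12$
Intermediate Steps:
$G{\left(K \right)} = - 2 K$ ($G{\left(K \right)} = K - 3 K = - 2 K$)
$G{\left(6 \right)} \left(7 - 4 \left(-4 + 6\right)\right) = \left(-2\right) 6 \left(7 - 4 \left(-4 + 6\right)\right) = - 12 \left(7 - 8\right) = \left(-12\right) \left(-1\right) = 12$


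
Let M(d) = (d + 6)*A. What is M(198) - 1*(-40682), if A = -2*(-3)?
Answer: 41906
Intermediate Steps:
A = 6
M(d) = 36 + 6*d (M(d) = (d + 6)*6 = (6 + d)*6 = 36 + 6*d)
M(198) - 1*(-40682) = (36 + 6*198) - 1*(-40682) = (36 + 1188) + 40682 = 1224 + 40682 = 41906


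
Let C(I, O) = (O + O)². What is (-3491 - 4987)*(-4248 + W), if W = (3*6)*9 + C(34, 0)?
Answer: 34641108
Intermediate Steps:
C(I, O) = 4*O² (C(I, O) = (2*O)² = 4*O²)
W = 162 (W = (3*6)*9 + 4*0² = 18*9 + 4*0 = 162 + 0 = 162)
(-3491 - 4987)*(-4248 + W) = (-3491 - 4987)*(-4248 + 162) = -8478*(-4086) = 34641108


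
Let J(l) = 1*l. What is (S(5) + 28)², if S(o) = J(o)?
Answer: 1089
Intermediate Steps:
J(l) = l
S(o) = o
(S(5) + 28)² = (5 + 28)² = 33² = 1089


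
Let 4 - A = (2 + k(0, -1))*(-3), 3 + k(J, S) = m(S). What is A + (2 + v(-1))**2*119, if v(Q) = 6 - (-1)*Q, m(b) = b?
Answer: 5829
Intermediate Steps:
k(J, S) = -3 + S
v(Q) = 6 + Q
A = -2 (A = 4 - (2 + (-3 - 1))*(-3) = 4 - (2 - 4)*(-3) = 4 - (-2)*(-3) = 4 - 1*6 = 4 - 6 = -2)
A + (2 + v(-1))**2*119 = -2 + (2 + (6 - 1))**2*119 = -2 + (2 + 5)**2*119 = -2 + 7**2*119 = -2 + 49*119 = -2 + 5831 = 5829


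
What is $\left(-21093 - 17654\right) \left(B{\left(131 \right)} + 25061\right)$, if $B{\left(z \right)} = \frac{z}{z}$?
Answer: $-971077314$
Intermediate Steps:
$B{\left(z \right)} = 1$
$\left(-21093 - 17654\right) \left(B{\left(131 \right)} + 25061\right) = \left(-21093 - 17654\right) \left(1 + 25061\right) = \left(-38747\right) 25062 = -971077314$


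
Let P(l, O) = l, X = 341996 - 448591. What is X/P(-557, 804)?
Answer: 106595/557 ≈ 191.37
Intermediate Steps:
X = -106595
X/P(-557, 804) = -106595/(-557) = -106595*(-1/557) = 106595/557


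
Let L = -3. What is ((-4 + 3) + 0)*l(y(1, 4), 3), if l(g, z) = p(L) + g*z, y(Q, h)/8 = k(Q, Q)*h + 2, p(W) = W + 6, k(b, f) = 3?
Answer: -339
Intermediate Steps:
p(W) = 6 + W
y(Q, h) = 16 + 24*h (y(Q, h) = 8*(3*h + 2) = 8*(2 + 3*h) = 16 + 24*h)
l(g, z) = 3 + g*z (l(g, z) = (6 - 3) + g*z = 3 + g*z)
((-4 + 3) + 0)*l(y(1, 4), 3) = ((-4 + 3) + 0)*(3 + (16 + 24*4)*3) = (-1 + 0)*(3 + (16 + 96)*3) = -(3 + 112*3) = -(3 + 336) = -1*339 = -339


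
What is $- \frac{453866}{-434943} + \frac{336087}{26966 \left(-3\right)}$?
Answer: $- \frac{36487278791}{11728672938} \approx -3.1109$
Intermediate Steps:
$- \frac{453866}{-434943} + \frac{336087}{26966 \left(-3\right)} = \left(-453866\right) \left(- \frac{1}{434943}\right) + \frac{336087}{-80898} = \frac{453866}{434943} + 336087 \left(- \frac{1}{80898}\right) = \frac{453866}{434943} - \frac{112029}{26966} = - \frac{36487278791}{11728672938}$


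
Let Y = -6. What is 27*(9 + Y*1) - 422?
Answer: -341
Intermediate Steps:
27*(9 + Y*1) - 422 = 27*(9 - 6*1) - 422 = 27*(9 - 6) - 422 = 27*3 - 422 = 81 - 422 = -341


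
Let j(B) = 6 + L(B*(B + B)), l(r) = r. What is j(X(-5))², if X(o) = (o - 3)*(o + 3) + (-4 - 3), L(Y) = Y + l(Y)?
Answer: 108900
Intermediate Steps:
L(Y) = 2*Y (L(Y) = Y + Y = 2*Y)
X(o) = -7 + (-3 + o)*(3 + o) (X(o) = (-3 + o)*(3 + o) - 7 = -7 + (-3 + o)*(3 + o))
j(B) = 6 + 4*B² (j(B) = 6 + 2*(B*(B + B)) = 6 + 2*(B*(2*B)) = 6 + 2*(2*B²) = 6 + 4*B²)
j(X(-5))² = (6 + 4*(-16 + (-5)²)²)² = (6 + 4*(-16 + 25)²)² = (6 + 4*9²)² = (6 + 4*81)² = (6 + 324)² = 330² = 108900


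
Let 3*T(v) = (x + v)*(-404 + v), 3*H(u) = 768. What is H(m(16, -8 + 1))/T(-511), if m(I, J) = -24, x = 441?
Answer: 128/10675 ≈ 0.011991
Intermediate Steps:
H(u) = 256 (H(u) = (⅓)*768 = 256)
T(v) = (-404 + v)*(441 + v)/3 (T(v) = ((441 + v)*(-404 + v))/3 = ((-404 + v)*(441 + v))/3 = (-404 + v)*(441 + v)/3)
H(m(16, -8 + 1))/T(-511) = 256/(-59388 + (⅓)*(-511)² + (37/3)*(-511)) = 256/(-59388 + (⅓)*261121 - 18907/3) = 256/(-59388 + 261121/3 - 18907/3) = 256/21350 = 256*(1/21350) = 128/10675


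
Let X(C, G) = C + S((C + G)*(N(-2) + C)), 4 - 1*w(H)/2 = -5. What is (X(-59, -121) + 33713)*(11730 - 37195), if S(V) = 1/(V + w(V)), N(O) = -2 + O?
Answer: -9733795916845/11358 ≈ -8.5700e+8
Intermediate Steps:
w(H) = 18 (w(H) = 8 - 2*(-5) = 8 + 10 = 18)
S(V) = 1/(18 + V) (S(V) = 1/(V + 18) = 1/(18 + V))
X(C, G) = C + 1/(18 + (-4 + C)*(C + G)) (X(C, G) = C + 1/(18 + (C + G)*((-2 - 2) + C)) = C + 1/(18 + (C + G)*(-4 + C)) = C + 1/(18 + (-4 + C)*(C + G)))
(X(-59, -121) + 33713)*(11730 - 37195) = ((-59 + 1/(18 + (-59)² - 4*(-59) - 4*(-121) - 59*(-121))) + 33713)*(11730 - 37195) = ((-59 + 1/(18 + 3481 + 236 + 484 + 7139)) + 33713)*(-25465) = ((-59 + 1/11358) + 33713)*(-25465) = (-670121/11358 + 33713)*(-25465) = (382242133/11358)*(-25465) = -9733795916845/11358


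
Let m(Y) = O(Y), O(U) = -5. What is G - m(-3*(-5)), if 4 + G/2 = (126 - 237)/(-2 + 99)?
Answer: -513/97 ≈ -5.2887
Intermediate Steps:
m(Y) = -5
G = -998/97 (G = -8 + 2*((126 - 237)/(-2 + 99)) = -8 + 2*(-111/97) = -8 - 222/97 = -998/97 ≈ -10.289)
G - m(-3*(-5)) = -998/97 - 1*(-5) = -998/97 + 5 = -513/97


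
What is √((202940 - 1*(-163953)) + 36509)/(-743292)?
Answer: -√403402/743292 ≈ -0.00085449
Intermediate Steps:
√((202940 - 1*(-163953)) + 36509)/(-743292) = √((202940 + 163953) + 36509)*(-1/743292) = √(366893 + 36509)*(-1/743292) = √403402*(-1/743292) = -√403402/743292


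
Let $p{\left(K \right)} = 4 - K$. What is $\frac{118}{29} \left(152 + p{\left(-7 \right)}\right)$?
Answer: $\frac{19234}{29} \approx 663.24$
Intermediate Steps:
$\frac{118}{29} \left(152 + p{\left(-7 \right)}\right) = \frac{118}{29} \left(152 + \left(4 - -7\right)\right) = 118 \cdot \frac{1}{29} \left(152 + \left(4 + 7\right)\right) = \frac{118 \left(152 + 11\right)}{29} = \frac{118}{29} \cdot 163 = \frac{19234}{29}$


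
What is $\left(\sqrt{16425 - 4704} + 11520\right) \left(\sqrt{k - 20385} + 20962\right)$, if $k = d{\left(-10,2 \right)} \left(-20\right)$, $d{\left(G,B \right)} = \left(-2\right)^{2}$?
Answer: $\left(11520 + \sqrt{11721}\right) \left(20962 + i \sqrt{20465}\right) \approx 2.4375 \cdot 10^{8} + 1.6635 \cdot 10^{6} i$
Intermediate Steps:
$d{\left(G,B \right)} = 4$
$k = -80$ ($k = 4 \left(-20\right) = -80$)
$\left(\sqrt{16425 - 4704} + 11520\right) \left(\sqrt{k - 20385} + 20962\right) = \left(\sqrt{16425 - 4704} + 11520\right) \left(\sqrt{-80 - 20385} + 20962\right) = \left(\sqrt{11721} + 11520\right) \left(\sqrt{-20465} + 20962\right) = \left(11520 + \sqrt{11721}\right) \left(i \sqrt{20465} + 20962\right) = \left(11520 + \sqrt{11721}\right) \left(20962 + i \sqrt{20465}\right)$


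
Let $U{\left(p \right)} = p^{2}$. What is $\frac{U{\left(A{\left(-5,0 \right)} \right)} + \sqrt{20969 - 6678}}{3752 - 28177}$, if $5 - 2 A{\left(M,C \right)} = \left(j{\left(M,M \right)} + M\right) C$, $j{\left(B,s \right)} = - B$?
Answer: $- \frac{1}{3908} - \frac{\sqrt{14291}}{24425} \approx -0.0051503$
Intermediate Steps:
$A{\left(M,C \right)} = \frac{5}{2}$ ($A{\left(M,C \right)} = \frac{5}{2} - \frac{\left(- M + M\right) C}{2} = \frac{5}{2} - \frac{0 C}{2} = \frac{5}{2} - 0 = \frac{5}{2} + 0 = \frac{5}{2}$)
$\frac{U{\left(A{\left(-5,0 \right)} \right)} + \sqrt{20969 - 6678}}{3752 - 28177} = \frac{\left(\frac{5}{2}\right)^{2} + \sqrt{20969 - 6678}}{3752 - 28177} = \frac{\frac{25}{4} + \sqrt{14291}}{-24425} = \left(\frac{25}{4} + \sqrt{14291}\right) \left(- \frac{1}{24425}\right) = - \frac{1}{3908} - \frac{\sqrt{14291}}{24425}$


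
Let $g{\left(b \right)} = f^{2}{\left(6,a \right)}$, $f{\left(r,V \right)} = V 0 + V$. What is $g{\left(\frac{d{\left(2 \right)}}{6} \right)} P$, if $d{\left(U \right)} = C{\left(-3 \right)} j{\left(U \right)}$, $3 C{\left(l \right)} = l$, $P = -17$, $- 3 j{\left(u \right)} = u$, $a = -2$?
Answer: $-68$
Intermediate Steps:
$j{\left(u \right)} = - \frac{u}{3}$
$C{\left(l \right)} = \frac{l}{3}$
$d{\left(U \right)} = \frac{U}{3}$ ($d{\left(U \right)} = \frac{1}{3} \left(-3\right) \left(- \frac{U}{3}\right) = - \frac{\left(-1\right) U}{3} = \frac{U}{3}$)
$f{\left(r,V \right)} = V$ ($f{\left(r,V \right)} = 0 + V = V$)
$g{\left(b \right)} = 4$ ($g{\left(b \right)} = \left(-2\right)^{2} = 4$)
$g{\left(\frac{d{\left(2 \right)}}{6} \right)} P = 4 \left(-17\right) = -68$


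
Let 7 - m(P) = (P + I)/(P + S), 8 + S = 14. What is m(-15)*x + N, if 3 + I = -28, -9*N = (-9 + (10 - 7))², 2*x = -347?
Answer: -5971/18 ≈ -331.72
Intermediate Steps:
S = 6 (S = -8 + 14 = 6)
x = -347/2 (x = (½)*(-347) = -347/2 ≈ -173.50)
N = -4 (N = -(-9 + (10 - 7))²/9 = -(-9 + 3)²/9 = -⅑*(-6)² = -⅑*36 = -4)
I = -31 (I = -3 - 28 = -31)
m(P) = 7 - (-31 + P)/(6 + P) (m(P) = 7 - (P - 31)/(P + 6) = 7 - (-31 + P)/(6 + P))
m(-15)*x + N = ((73 + 6*(-15))/(6 - 15))*(-347/2) - 4 = ((73 - 90)/(-9))*(-347/2) - 4 = -⅑*(-17)*(-347/2) - 4 = (17/9)*(-347/2) - 4 = -5899/18 - 4 = -5971/18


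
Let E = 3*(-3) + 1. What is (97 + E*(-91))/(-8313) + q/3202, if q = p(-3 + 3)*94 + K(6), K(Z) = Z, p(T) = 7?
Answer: 479697/4436371 ≈ 0.10813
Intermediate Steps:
E = -8 (E = -9 + 1 = -8)
q = 664 (q = 7*94 + 6 = 658 + 6 = 664)
(97 + E*(-91))/(-8313) + q/3202 = (97 - 8*(-91))/(-8313) + 664/3202 = (97 + 728)*(-1/8313) + 664*(1/3202) = 825*(-1/8313) + 332/1601 = -275/2771 + 332/1601 = 479697/4436371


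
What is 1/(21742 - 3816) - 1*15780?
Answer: -282872279/17926 ≈ -15780.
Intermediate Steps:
1/(21742 - 3816) - 1*15780 = 1/17926 - 15780 = -282872279/17926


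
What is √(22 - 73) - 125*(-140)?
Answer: 17500 + I*√51 ≈ 17500.0 + 7.1414*I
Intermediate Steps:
√(22 - 73) - 125*(-140) = √(-51) + 17500 = I*√51 + 17500 = 17500 + I*√51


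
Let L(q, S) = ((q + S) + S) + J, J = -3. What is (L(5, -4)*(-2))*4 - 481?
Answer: -433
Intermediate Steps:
L(q, S) = -3 + q + 2*S (L(q, S) = ((q + S) + S) - 3 = ((S + q) + S) - 3 = (q + 2*S) - 3 = -3 + q + 2*S)
(L(5, -4)*(-2))*4 - 481 = ((-3 + 5 + 2*(-4))*(-2))*4 - 481 = ((-3 + 5 - 8)*(-2))*4 - 481 = -6*(-2)*4 - 481 = 12*4 - 481 = 48 - 481 = -433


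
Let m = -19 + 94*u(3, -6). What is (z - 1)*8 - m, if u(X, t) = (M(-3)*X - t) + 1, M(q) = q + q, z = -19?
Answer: 893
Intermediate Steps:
M(q) = 2*q
u(X, t) = 1 - t - 6*X (u(X, t) = ((2*(-3))*X - t) + 1 = (-6*X - t) + 1 = (-t - 6*X) + 1 = 1 - t - 6*X)
m = -1053 (m = -19 + 94*(1 - 1*(-6) - 6*3) = -19 + 94*(1 + 6 - 18) = -19 + 94*(-11) = -19 - 1034 = -1053)
(z - 1)*8 - m = (-19 - 1)*8 - 1*(-1053) = -20*8 + 1053 = -160 + 1053 = 893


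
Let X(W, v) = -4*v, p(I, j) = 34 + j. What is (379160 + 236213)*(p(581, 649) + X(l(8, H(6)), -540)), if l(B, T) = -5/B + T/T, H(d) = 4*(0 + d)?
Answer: 1749505439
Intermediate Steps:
H(d) = 4*d
l(B, T) = 1 - 5/B (l(B, T) = -5/B + 1 = 1 - 5/B)
(379160 + 236213)*(p(581, 649) + X(l(8, H(6)), -540)) = (379160 + 236213)*((34 + 649) - 4*(-540)) = 615373*(683 + 2160) = 615373*2843 = 1749505439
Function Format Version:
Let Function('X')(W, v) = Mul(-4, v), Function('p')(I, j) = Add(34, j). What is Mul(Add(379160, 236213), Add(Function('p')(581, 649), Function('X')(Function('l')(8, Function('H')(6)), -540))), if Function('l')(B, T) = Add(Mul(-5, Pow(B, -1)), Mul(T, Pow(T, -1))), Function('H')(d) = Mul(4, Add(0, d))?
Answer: 1749505439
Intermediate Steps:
Function('H')(d) = Mul(4, d)
Function('l')(B, T) = Add(1, Mul(-5, Pow(B, -1))) (Function('l')(B, T) = Add(Mul(-5, Pow(B, -1)), 1) = Add(1, Mul(-5, Pow(B, -1))))
Mul(Add(379160, 236213), Add(Function('p')(581, 649), Function('X')(Function('l')(8, Function('H')(6)), -540))) = Mul(Add(379160, 236213), Add(Add(34, 649), Mul(-4, -540))) = Mul(615373, Add(683, 2160)) = Mul(615373, 2843) = 1749505439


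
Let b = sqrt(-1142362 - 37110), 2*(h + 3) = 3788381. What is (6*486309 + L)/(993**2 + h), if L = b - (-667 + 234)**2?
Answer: 5460730/5760473 + 8*I*sqrt(73717)/5760473 ≈ 0.94797 + 0.00037706*I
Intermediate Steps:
h = 3788375/2 (h = -3 + (1/2)*3788381 = -3 + 3788381/2 = 3788375/2 ≈ 1.8942e+6)
b = 4*I*sqrt(73717) (b = sqrt(-1179472) = 4*I*sqrt(73717) ≈ 1086.0*I)
L = -187489 + 4*I*sqrt(73717) (L = 4*I*sqrt(73717) - (-667 + 234)**2 = 4*I*sqrt(73717) - 1*(-433)**2 = 4*I*sqrt(73717) - 1*187489 = 4*I*sqrt(73717) - 187489 = -187489 + 4*I*sqrt(73717) ≈ -1.8749e+5 + 1086.0*I)
(6*486309 + L)/(993**2 + h) = (6*486309 + (-187489 + 4*I*sqrt(73717)))/(993**2 + 3788375/2) = (2917854 + (-187489 + 4*I*sqrt(73717)))/(986049 + 3788375/2) = (2730365 + 4*I*sqrt(73717))/(5760473/2) = (2730365 + 4*I*sqrt(73717))*(2/5760473) = 5460730/5760473 + 8*I*sqrt(73717)/5760473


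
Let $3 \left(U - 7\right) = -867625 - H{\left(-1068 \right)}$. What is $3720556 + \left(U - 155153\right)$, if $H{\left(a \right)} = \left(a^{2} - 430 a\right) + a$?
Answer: $\frac{8229809}{3} \approx 2.7433 \cdot 10^{6}$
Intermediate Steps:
$H{\left(a \right)} = a^{2} - 429 a$
$U = - \frac{2466400}{3}$ ($U = 7 + \frac{-867625 - - 1068 \left(-429 - 1068\right)}{3} = 7 + \frac{-867625 - \left(-1068\right) \left(-1497\right)}{3} = 7 + \frac{-867625 - 1598796}{3} = 7 + \frac{1}{3} \left(-2466421\right) = 7 - \frac{2466421}{3} = - \frac{2466400}{3} \approx -8.2213 \cdot 10^{5}$)
$3720556 + \left(U - 155153\right) = 3720556 - \frac{2931859}{3} = \frac{8229809}{3}$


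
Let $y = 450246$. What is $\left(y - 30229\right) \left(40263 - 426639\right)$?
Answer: $-162284488392$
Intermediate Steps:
$\left(y - 30229\right) \left(40263 - 426639\right) = \left(450246 - 30229\right) \left(40263 - 426639\right) = 420017 \left(-386376\right) = -162284488392$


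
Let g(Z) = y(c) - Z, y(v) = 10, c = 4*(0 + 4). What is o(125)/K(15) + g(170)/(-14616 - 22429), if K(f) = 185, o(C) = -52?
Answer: -379348/1370665 ≈ -0.27676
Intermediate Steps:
c = 16 (c = 4*4 = 16)
g(Z) = 10 - Z
o(125)/K(15) + g(170)/(-14616 - 22429) = -52/185 + (10 - 1*170)/(-14616 - 22429) = -52*1/185 + (10 - 170)/(-37045) = -52/185 - 160*(-1/37045) = -52/185 + 32/7409 = -379348/1370665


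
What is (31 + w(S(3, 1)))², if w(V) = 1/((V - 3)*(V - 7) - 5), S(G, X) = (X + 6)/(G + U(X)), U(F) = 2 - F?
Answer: 625681/625 ≈ 1001.1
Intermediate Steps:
S(G, X) = (6 + X)/(2 + G - X) (S(G, X) = (X + 6)/(G + (2 - X)) = (6 + X)/(2 + G - X))
w(V) = 1/(-5 + (-7 + V)*(-3 + V)) (w(V) = 1/((-3 + V)*(-7 + V) - 5) = 1/((-7 + V)*(-3 + V) - 5) = 1/(-5 + (-7 + V)*(-3 + V)))
(31 + w(S(3, 1)))² = (31 + 1/(16 + ((6 + 1)/(2 + 3 - 1*1))² - 10*(6 + 1)/(2 + 3 - 1*1)))² = (31 + 1/(16 + (7/(2 + 3 - 1))² - 10*7/(2 + 3 - 1)))² = (31 + 1/(16 + (7/4)² - 10*7/4))² = (31 + 1/(16 + 49/16 - 35/2))² = (31 + 1/(25/16))² = (31 + 16/25)² = (791/25)² = 625681/625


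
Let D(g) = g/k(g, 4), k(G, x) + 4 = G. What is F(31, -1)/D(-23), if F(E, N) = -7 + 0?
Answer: -189/23 ≈ -8.2174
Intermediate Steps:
F(E, N) = -7
k(G, x) = -4 + G
D(g) = g/(-4 + g)
F(31, -1)/D(-23) = -7/((-23/(-4 - 23))) = -7/((-23/(-27))) = -7/((-23*(-1/27))) = -7/23/27 = -7*27/23 = -189/23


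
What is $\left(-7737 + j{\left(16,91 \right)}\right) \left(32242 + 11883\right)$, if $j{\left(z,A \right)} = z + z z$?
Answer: $-329393125$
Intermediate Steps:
$j{\left(z,A \right)} = z + z^{2}$
$\left(-7737 + j{\left(16,91 \right)}\right) \left(32242 + 11883\right) = \left(-7737 + 16 \left(1 + 16\right)\right) \left(32242 + 11883\right) = \left(-7737 + 16 \cdot 17\right) 44125 = \left(-7737 + 272\right) 44125 = \left(-7465\right) 44125 = -329393125$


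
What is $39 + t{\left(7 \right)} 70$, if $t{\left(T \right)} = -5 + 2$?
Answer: $-171$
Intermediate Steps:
$t{\left(T \right)} = -3$
$39 + t{\left(7 \right)} 70 = 39 - 210 = -171$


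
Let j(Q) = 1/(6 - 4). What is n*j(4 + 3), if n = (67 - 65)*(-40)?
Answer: -40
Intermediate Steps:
j(Q) = 1/2
n = -80 (n = 2*(-40) = -80)
n*j(4 + 3) = -80*1/2 = -40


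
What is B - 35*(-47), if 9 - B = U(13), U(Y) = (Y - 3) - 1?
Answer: 1645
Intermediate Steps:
U(Y) = -4 + Y (U(Y) = (-3 + Y) - 1 = -4 + Y)
B = 0 (B = 9 - (-4 + 13) = 9 - 1*9 = 9 - 9 = 0)
B - 35*(-47) = 0 - 35*(-47) = 0 + 1645 = 1645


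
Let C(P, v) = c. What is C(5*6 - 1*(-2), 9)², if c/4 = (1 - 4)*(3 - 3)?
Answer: 0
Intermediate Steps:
c = 0 (c = 4*((1 - 4)*(3 - 3)) = 4*(-3*0) = 4*0 = 0)
C(P, v) = 0
C(5*6 - 1*(-2), 9)² = 0² = 0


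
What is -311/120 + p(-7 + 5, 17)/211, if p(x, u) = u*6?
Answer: -53381/25320 ≈ -2.1083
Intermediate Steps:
p(x, u) = 6*u
-311/120 + p(-7 + 5, 17)/211 = -311/120 + (6*17)/211 = -311*1/120 + 102*(1/211) = -311/120 + 102/211 = -53381/25320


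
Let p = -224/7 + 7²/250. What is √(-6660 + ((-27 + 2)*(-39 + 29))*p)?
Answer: I*√14611 ≈ 120.88*I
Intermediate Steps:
p = -7951/250 (p = -224*⅐ + 49*(1/250) = -32 + 49/250 = -7951/250 ≈ -31.804)
√(-6660 + ((-27 + 2)*(-39 + 29))*p) = √(-6660 + ((-27 + 2)*(-39 + 29))*(-7951/250)) = √(-6660 - 25*(-10)*(-7951/250)) = √(-6660 + 250*(-7951/250)) = √(-6660 - 7951) = √(-14611) = I*√14611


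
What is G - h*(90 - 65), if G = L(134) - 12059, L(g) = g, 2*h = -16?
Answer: -11725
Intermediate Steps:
h = -8 (h = (½)*(-16) = -8)
G = -11925 (G = 134 - 12059 = -11925)
G - h*(90 - 65) = -11925 - (-8)*(90 - 65) = -11925 - (-8)*25 = -11925 - 1*(-200) = -11925 + 200 = -11725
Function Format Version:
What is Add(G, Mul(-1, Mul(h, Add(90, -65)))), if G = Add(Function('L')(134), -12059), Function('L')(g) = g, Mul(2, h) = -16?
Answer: -11725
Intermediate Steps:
h = -8 (h = Mul(Rational(1, 2), -16) = -8)
G = -11925 (G = Add(134, -12059) = -11925)
Add(G, Mul(-1, Mul(h, Add(90, -65)))) = Add(-11925, Mul(-1, Mul(-8, Add(90, -65)))) = Add(-11925, Mul(-1, Mul(-8, 25))) = Add(-11925, Mul(-1, -200)) = Add(-11925, 200) = -11725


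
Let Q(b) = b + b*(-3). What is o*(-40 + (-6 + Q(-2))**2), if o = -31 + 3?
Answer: 1008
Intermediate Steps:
o = -28
Q(b) = -2*b (Q(b) = b - 3*b = -2*b)
o*(-40 + (-6 + Q(-2))**2) = -28*(-40 + (-6 - 2*(-2))**2) = -28*(-40 + (-6 + 4)**2) = -28*(-40 + (-2)**2) = -28*(-40 + 4) = -28*(-36) = 1008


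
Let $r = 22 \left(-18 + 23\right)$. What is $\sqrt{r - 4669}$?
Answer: $i \sqrt{4559} \approx 67.52 i$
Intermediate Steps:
$r = 110$ ($r = 22 \cdot 5 = 110$)
$\sqrt{r - 4669} = \sqrt{110 - 4669} = \sqrt{-4559} = i \sqrt{4559}$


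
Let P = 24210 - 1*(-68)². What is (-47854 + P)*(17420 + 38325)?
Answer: -1575799660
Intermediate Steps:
P = 19586 (P = 24210 - 1*4624 = 24210 - 4624 = 19586)
(-47854 + P)*(17420 + 38325) = (-47854 + 19586)*(17420 + 38325) = -28268*55745 = -1575799660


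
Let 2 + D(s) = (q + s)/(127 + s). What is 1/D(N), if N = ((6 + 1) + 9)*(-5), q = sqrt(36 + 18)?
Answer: -1363/5037 - 47*sqrt(6)/10074 ≈ -0.28203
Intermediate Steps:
q = 3*sqrt(6) (q = sqrt(54) = 3*sqrt(6) ≈ 7.3485)
N = -80 (N = (7 + 9)*(-5) = 16*(-5) = -80)
D(s) = -2 + (s + 3*sqrt(6))/(127 + s) (D(s) = -2 + (3*sqrt(6) + s)/(127 + s) = -2 + (s + 3*sqrt(6))/(127 + s))
1/D(N) = 1/((-254 - 1*(-80) + 3*sqrt(6))/(127 - 80)) = 1/((-254 + 80 + 3*sqrt(6))/47) = 1/((-174 + 3*sqrt(6))/47) = 1/(-174/47 + 3*sqrt(6)/47)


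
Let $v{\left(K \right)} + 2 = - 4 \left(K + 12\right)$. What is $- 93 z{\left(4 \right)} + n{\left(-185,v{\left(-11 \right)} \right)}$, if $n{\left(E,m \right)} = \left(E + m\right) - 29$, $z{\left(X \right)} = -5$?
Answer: $245$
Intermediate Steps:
$v{\left(K \right)} = -50 - 4 K$ ($v{\left(K \right)} = -2 - 4 \left(K + 12\right) = -2 - 4 \left(12 + K\right) = -2 - \left(48 + 4 K\right) = -50 - 4 K$)
$n{\left(E,m \right)} = -29 + E + m$ ($n{\left(E,m \right)} = \left(E + m\right) + \left(-96 + 67\right) = \left(E + m\right) - 29 = -29 + E + m$)
$- 93 z{\left(4 \right)} + n{\left(-185,v{\left(-11 \right)} \right)} = \left(-93\right) \left(-5\right) - 220 = 465 - 220 = 245$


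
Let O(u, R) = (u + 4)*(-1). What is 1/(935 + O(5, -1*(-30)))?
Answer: 1/926 ≈ 0.0010799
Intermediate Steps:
O(u, R) = -4 - u (O(u, R) = (4 + u)*(-1) = -4 - u)
1/(935 + O(5, -1*(-30))) = 1/(935 + (-4 - 1*5)) = 1/(935 + (-4 - 5)) = 1/(935 - 9) = 1/926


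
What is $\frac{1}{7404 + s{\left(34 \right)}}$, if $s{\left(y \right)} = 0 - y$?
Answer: $\frac{1}{7370} \approx 0.00013569$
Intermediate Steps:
$s{\left(y \right)} = - y$
$\frac{1}{7404 + s{\left(34 \right)}} = \frac{1}{7404 - 34} = \frac{1}{7370}$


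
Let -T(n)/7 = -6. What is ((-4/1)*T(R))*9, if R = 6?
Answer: -1512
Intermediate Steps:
T(n) = 42 (T(n) = -7*(-6) = 42)
((-4/1)*T(R))*9 = (-4/1*42)*9 = (-4*1*42)*9 = -4*42*9 = -168*9 = -1512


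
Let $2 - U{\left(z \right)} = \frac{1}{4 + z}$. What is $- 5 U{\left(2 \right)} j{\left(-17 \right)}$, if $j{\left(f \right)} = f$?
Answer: $\frac{935}{6} \approx 155.83$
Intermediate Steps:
$U{\left(z \right)} = 2 - \frac{1}{4 + z}$
$- 5 U{\left(2 \right)} j{\left(-17 \right)} = - 5 \frac{7 + 2 \cdot 2}{4 + 2} \left(-17\right) = - 5 \frac{7 + 4}{6} \left(-17\right) = - 5 \cdot \frac{1}{6} \cdot 11 \left(-17\right) = \left(-5\right) \frac{11}{6} \left(-17\right) = \left(- \frac{55}{6}\right) \left(-17\right) = \frac{935}{6}$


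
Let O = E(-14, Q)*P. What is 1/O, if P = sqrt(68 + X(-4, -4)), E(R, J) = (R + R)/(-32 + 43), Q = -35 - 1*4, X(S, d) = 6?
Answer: -11*sqrt(74)/2072 ≈ -0.045669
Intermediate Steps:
Q = -39 (Q = -35 - 4 = -39)
E(R, J) = 2*R/11 (E(R, J) = (2*R)/11 = (2*R)*(1/11) = 2*R/11)
P = sqrt(74) (P = sqrt(68 + 6) = sqrt(74) ≈ 8.6023)
O = -28*sqrt(74)/11 (O = ((2/11)*(-14))*sqrt(74) = -28*sqrt(74)/11 ≈ -21.897)
1/O = 1/(-28*sqrt(74)/11) = -11*sqrt(74)/2072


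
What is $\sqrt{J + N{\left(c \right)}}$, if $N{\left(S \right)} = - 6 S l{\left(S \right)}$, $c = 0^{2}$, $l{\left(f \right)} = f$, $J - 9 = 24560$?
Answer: $\sqrt{24569} \approx 156.75$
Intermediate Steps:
$J = 24569$ ($J = 9 + 24560 = 24569$)
$c = 0$
$N{\left(S \right)} = - 6 S^{2}$ ($N{\left(S \right)} = - 6 S S = - 6 S^{2}$)
$\sqrt{J + N{\left(c \right)}} = \sqrt{24569 - 6 \cdot 0^{2}} = \sqrt{24569 - 0} = \sqrt{24569 + 0} = \sqrt{24569}$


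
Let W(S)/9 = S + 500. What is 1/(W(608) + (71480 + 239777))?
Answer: 1/321229 ≈ 3.1130e-6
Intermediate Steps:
W(S) = 4500 + 9*S (W(S) = 9*(S + 500) = 9*(500 + S) = 4500 + 9*S)
1/(W(608) + (71480 + 239777)) = 1/((4500 + 9*608) + (71480 + 239777)) = 1/((4500 + 5472) + 311257) = 1/(9972 + 311257) = 1/321229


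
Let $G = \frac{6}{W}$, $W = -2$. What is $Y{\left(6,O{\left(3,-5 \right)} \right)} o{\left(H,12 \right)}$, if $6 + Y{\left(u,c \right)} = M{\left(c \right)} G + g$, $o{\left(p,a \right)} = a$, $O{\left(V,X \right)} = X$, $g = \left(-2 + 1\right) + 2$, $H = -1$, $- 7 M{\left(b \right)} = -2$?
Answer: $- \frac{492}{7} \approx -70.286$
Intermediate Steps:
$M{\left(b \right)} = \frac{2}{7}$ ($M{\left(b \right)} = \left(- \frac{1}{7}\right) \left(-2\right) = \frac{2}{7}$)
$g = 1$ ($g = -1 + 2 = 1$)
$G = -3$ ($G = \frac{6}{-2} = 6 \left(- \frac{1}{2}\right) = -3$)
$Y{\left(u,c \right)} = - \frac{41}{7}$ ($Y{\left(u,c \right)} = -6 + \left(\frac{2}{7} \left(-3\right) + 1\right) = -6 + \left(- \frac{6}{7} + 1\right) = -6 + \frac{1}{7} = - \frac{41}{7}$)
$Y{\left(6,O{\left(3,-5 \right)} \right)} o{\left(H,12 \right)} = \left(- \frac{41}{7}\right) 12 = - \frac{492}{7}$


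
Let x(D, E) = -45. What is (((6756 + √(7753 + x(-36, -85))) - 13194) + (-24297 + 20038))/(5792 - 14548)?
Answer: 10697/8756 - √1927/4378 ≈ 1.2116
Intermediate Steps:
(((6756 + √(7753 + x(-36, -85))) - 13194) + (-24297 + 20038))/(5792 - 14548) = (((6756 + √(7753 - 45)) - 13194) + (-24297 + 20038))/(5792 - 14548) = (((6756 + √7708) - 13194) - 4259)/(-8756) = (((6756 + 2*√1927) - 13194) - 4259)*(-1/8756) = ((-6438 + 2*√1927) - 4259)*(-1/8756) = (-10697 + 2*√1927)*(-1/8756) = 10697/8756 - √1927/4378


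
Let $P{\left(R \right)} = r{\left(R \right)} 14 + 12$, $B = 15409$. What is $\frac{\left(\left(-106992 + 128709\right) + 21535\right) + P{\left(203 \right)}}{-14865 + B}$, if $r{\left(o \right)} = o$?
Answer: $\frac{23053}{272} \approx 84.754$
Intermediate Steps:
$P{\left(R \right)} = 12 + 14 R$ ($P{\left(R \right)} = R 14 + 12 = 14 R + 12 = 12 + 14 R$)
$\frac{\left(\left(-106992 + 128709\right) + 21535\right) + P{\left(203 \right)}}{-14865 + B} = \frac{\left(\left(-106992 + 128709\right) + 21535\right) + \left(12 + 14 \cdot 203\right)}{-14865 + 15409} = \frac{\left(21717 + 21535\right) + \left(12 + 2842\right)}{544} = \left(43252 + 2854\right) \frac{1}{544} = 46106 \cdot \frac{1}{544} = \frac{23053}{272}$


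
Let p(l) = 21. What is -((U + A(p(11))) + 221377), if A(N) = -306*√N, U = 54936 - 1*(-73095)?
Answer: -349408 + 306*√21 ≈ -3.4801e+5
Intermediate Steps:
U = 128031 (U = 54936 + 73095 = 128031)
-((U + A(p(11))) + 221377) = -((128031 - 306*√21) + 221377) = -(349408 - 306*√21) = -349408 + 306*√21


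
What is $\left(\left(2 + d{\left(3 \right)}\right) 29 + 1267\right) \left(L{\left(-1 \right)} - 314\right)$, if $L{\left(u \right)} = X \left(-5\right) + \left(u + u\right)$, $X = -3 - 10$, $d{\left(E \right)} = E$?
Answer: $-354412$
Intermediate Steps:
$X = -13$ ($X = -3 - 10 = -13$)
$L{\left(u \right)} = 65 + 2 u$ ($L{\left(u \right)} = \left(-13\right) \left(-5\right) + \left(u + u\right) = 65 + 2 u$)
$\left(\left(2 + d{\left(3 \right)}\right) 29 + 1267\right) \left(L{\left(-1 \right)} - 314\right) = \left(\left(2 + 3\right) 29 + 1267\right) \left(\left(65 + 2 \left(-1\right)\right) - 314\right) = \left(5 \cdot 29 + 1267\right) \left(\left(65 - 2\right) - 314\right) = \left(145 + 1267\right) \left(63 - 314\right) = 1412 \left(-251\right) = -354412$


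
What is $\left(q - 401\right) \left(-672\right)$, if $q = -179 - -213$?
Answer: $246624$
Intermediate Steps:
$q = 34$ ($q = -179 + 213 = 34$)
$\left(q - 401\right) \left(-672\right) = \left(34 - 401\right) \left(-672\right) = \left(-367\right) \left(-672\right) = 246624$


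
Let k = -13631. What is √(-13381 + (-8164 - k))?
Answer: I*√7914 ≈ 88.961*I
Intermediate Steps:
√(-13381 + (-8164 - k)) = √(-13381 + (-8164 - 1*(-13631))) = √(-13381 + (-8164 + 13631)) = √(-13381 + 5467) = √(-7914) = I*√7914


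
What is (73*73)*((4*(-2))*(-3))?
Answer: 127896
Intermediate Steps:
(73*73)*((4*(-2))*(-3)) = 5329*(-8*(-3)) = 5329*24 = 127896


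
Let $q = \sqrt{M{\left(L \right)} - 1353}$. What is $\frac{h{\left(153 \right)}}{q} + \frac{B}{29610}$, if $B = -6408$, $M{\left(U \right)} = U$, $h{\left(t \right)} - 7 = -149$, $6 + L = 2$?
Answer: $- \frac{356}{1645} + \frac{142 i \sqrt{1357}}{1357} \approx -0.21641 + 3.8548 i$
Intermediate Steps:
$L = -4$ ($L = -6 + 2 = -4$)
$h{\left(t \right)} = -142$ ($h{\left(t \right)} = 7 - 149 = -142$)
$q = i \sqrt{1357}$ ($q = \sqrt{-4 - 1353} = \sqrt{-1357} = i \sqrt{1357} \approx 36.837 i$)
$\frac{h{\left(153 \right)}}{q} + \frac{B}{29610} = - \frac{142}{i \sqrt{1357}} - \frac{6408}{29610} = - 142 \left(- \frac{i \sqrt{1357}}{1357}\right) - \frac{356}{1645} = \frac{142 i \sqrt{1357}}{1357} - \frac{356}{1645} = - \frac{356}{1645} + \frac{142 i \sqrt{1357}}{1357}$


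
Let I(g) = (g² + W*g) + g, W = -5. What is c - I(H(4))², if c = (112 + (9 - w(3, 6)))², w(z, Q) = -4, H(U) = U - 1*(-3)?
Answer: 15184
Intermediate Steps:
H(U) = 3 + U (H(U) = U + 3 = 3 + U)
I(g) = g² - 4*g (I(g) = (g² - 5*g) + g = g² - 4*g)
c = 15625 (c = (112 + (9 - 1*(-4)))² = (112 + (9 + 4))² = (112 + 13)² = 125² = 15625)
c - I(H(4))² = 15625 - ((3 + 4)*(-4 + (3 + 4)))² = 15625 - (7*(-4 + 7))² = 15625 - (7*3)² = 15625 - 1*21² = 15625 - 1*441 = 15625 - 441 = 15184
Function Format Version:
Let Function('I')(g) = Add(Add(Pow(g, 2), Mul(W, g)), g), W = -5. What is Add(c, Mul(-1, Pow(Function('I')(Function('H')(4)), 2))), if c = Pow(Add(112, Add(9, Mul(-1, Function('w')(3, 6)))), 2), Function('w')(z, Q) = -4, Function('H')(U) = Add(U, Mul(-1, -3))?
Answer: 15184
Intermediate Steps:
Function('H')(U) = Add(3, U) (Function('H')(U) = Add(U, 3) = Add(3, U))
Function('I')(g) = Add(Pow(g, 2), Mul(-4, g)) (Function('I')(g) = Add(Add(Pow(g, 2), Mul(-5, g)), g) = Add(Pow(g, 2), Mul(-4, g)))
c = 15625 (c = Pow(Add(112, Add(9, Mul(-1, -4))), 2) = Pow(Add(112, Add(9, 4)), 2) = Pow(Add(112, 13), 2) = Pow(125, 2) = 15625)
Add(c, Mul(-1, Pow(Function('I')(Function('H')(4)), 2))) = Add(15625, Mul(-1, Pow(Mul(Add(3, 4), Add(-4, Add(3, 4))), 2))) = Add(15625, Mul(-1, Pow(Mul(7, Add(-4, 7)), 2))) = Add(15625, Mul(-1, Pow(Mul(7, 3), 2))) = Add(15625, Mul(-1, Pow(21, 2))) = Add(15625, Mul(-1, 441)) = Add(15625, -441) = 15184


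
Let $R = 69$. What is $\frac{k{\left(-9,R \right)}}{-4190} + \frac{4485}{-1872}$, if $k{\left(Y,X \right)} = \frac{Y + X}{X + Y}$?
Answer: $- \frac{240949}{100560} \approx -2.3961$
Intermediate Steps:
$k{\left(Y,X \right)} = 1$ ($k{\left(Y,X \right)} = \frac{X + Y}{X + Y} = 1$)
$\frac{k{\left(-9,R \right)}}{-4190} + \frac{4485}{-1872} = 1 \frac{1}{-4190} + \frac{4485}{-1872} = 1 \left(- \frac{1}{4190}\right) + 4485 \left(- \frac{1}{1872}\right) = - \frac{1}{4190} - \frac{115}{48} = - \frac{240949}{100560}$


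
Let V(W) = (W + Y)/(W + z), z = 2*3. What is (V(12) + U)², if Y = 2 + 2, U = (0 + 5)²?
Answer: 54289/81 ≈ 670.23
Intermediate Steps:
z = 6
U = 25 (U = 5² = 25)
Y = 4
V(W) = (4 + W)/(6 + W) (V(W) = (W + 4)/(W + 6) = (4 + W)/(6 + W))
(V(12) + U)² = ((4 + 12)/(6 + 12) + 25)² = (16/18 + 25)² = ((1/18)*16 + 25)² = (8/9 + 25)² = (233/9)² = 54289/81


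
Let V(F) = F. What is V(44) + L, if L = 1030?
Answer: 1074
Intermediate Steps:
V(44) + L = 44 + 1030 = 1074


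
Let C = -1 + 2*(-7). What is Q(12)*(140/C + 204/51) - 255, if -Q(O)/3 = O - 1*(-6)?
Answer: 33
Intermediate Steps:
C = -15 (C = -1 - 14 = -15)
Q(O) = -18 - 3*O (Q(O) = -3*(O - 1*(-6)) = -3*(O + 6) = -3*(6 + O) = -18 - 3*O)
Q(12)*(140/C + 204/51) - 255 = (-18 - 3*12)*(140/(-15) + 204/51) - 255 = (-18 - 36)*(140*(-1/15) + 204*(1/51)) - 255 = -54*(-28/3 + 4) - 255 = -54*(-16/3) - 255 = 288 - 255 = 33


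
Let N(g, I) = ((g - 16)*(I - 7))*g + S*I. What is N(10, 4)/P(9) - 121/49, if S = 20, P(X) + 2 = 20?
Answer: 5281/441 ≈ 11.975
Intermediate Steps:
P(X) = 18 (P(X) = -2 + 20 = 18)
N(g, I) = 20*I + g*(-16 + g)*(-7 + I) (N(g, I) = ((g - 16)*(I - 7))*g + 20*I = ((-16 + g)*(-7 + I))*g + 20*I = g*(-16 + g)*(-7 + I) + 20*I = 20*I + g*(-16 + g)*(-7 + I))
N(10, 4)/P(9) - 121/49 = (-7*10² + 20*4 + 112*10 + 4*10² - 16*4*10)/18 - 121/49 = (-7*100 + 80 + 1120 + 4*100 - 640)*(1/18) - 121*1/49 = (-700 + 80 + 1120 + 400 - 640)*(1/18) - 121/49 = 260*(1/18) - 121/49 = 130/9 - 121/49 = 5281/441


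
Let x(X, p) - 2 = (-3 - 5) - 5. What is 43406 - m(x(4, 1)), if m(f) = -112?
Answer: 43518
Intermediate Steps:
x(X, p) = -11 (x(X, p) = 2 + ((-3 - 5) - 5) = 2 + (-8 - 5) = 2 - 13 = -11)
43406 - m(x(4, 1)) = 43406 - 1*(-112) = 43406 + 112 = 43518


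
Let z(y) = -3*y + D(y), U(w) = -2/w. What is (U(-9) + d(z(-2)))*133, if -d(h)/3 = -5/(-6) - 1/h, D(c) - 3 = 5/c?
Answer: -56525/234 ≈ -241.56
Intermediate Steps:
D(c) = 3 + 5/c
z(y) = 3 - 3*y + 5/y (z(y) = -3*y + (3 + 5/y) = 3 - 3*y + 5/y)
d(h) = -5/2 + 3/h (d(h) = -3*(-5/(-6) - 1/h) = -3*(-5*(-⅙) - 1/h) = -3*(⅚ - 1/h) = -5/2 + 3/h)
(U(-9) + d(z(-2)))*133 = (-2/(-9) + (-5/2 + 3/(3 - 3*(-2) + 5/(-2))))*133 = (-2*(-⅑) + (-5/2 + 3/(3 + 6 + 5*(-½))))*133 = (2/9 + (-5/2 + 3/(3 + 6 - 5/2)))*133 = (2/9 + (-5/2 + 3/(13/2)))*133 = (2/9 + (-5/2 + 3*(2/13)))*133 = (2/9 + (-5/2 + 6/13))*133 = (2/9 - 53/26)*133 = -425/234*133 = -56525/234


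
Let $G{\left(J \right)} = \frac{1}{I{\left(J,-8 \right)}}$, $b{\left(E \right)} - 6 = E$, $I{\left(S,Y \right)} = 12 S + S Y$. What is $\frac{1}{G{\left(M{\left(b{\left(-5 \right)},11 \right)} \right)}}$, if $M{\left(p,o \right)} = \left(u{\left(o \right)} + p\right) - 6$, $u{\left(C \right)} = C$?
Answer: $24$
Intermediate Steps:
$b{\left(E \right)} = 6 + E$
$M{\left(p,o \right)} = -6 + o + p$ ($M{\left(p,o \right)} = \left(o + p\right) - 6 = -6 + o + p$)
$G{\left(J \right)} = \frac{1}{4 J}$ ($G{\left(J \right)} = \frac{1}{J \left(12 - 8\right)} = \frac{1}{J 4} = \frac{1}{4 J}$)
$\frac{1}{G{\left(M{\left(b{\left(-5 \right)},11 \right)} \right)}} = \frac{1}{\frac{1}{4} \frac{1}{-6 + 11 + \left(6 - 5\right)}} = \frac{1}{\frac{1}{4} \frac{1}{-6 + 11 + 1}} = \frac{1}{\frac{1}{4} \cdot \frac{1}{6}} = \frac{1}{\frac{1}{24}} = 24$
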